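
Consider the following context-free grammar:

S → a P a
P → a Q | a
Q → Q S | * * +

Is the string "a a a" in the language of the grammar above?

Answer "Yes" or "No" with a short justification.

Yes - a valid derivation exists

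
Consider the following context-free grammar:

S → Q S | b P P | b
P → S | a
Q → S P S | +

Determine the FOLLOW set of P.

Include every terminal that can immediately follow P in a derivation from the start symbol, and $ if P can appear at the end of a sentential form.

We compute FOLLOW(P) using the standard algorithm.
FOLLOW(S) starts with {$}.
FIRST(P) = {+, a, b}
FIRST(Q) = {+, b}
FIRST(S) = {+, b}
FOLLOW(P) = {$, +, a, b}
FOLLOW(Q) = {+, b}
FOLLOW(S) = {$, +, a, b}
Therefore, FOLLOW(P) = {$, +, a, b}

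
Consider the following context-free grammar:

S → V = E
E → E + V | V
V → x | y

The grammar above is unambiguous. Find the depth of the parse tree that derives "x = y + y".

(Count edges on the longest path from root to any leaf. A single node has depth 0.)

4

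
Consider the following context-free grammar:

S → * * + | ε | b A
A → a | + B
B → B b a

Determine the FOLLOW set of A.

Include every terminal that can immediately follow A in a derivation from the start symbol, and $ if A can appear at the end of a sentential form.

We compute FOLLOW(A) using the standard algorithm.
FOLLOW(S) starts with {$}.
FIRST(A) = {+, a}
FIRST(B) = {}
FIRST(S) = {*, b, ε}
FOLLOW(A) = {$}
FOLLOW(B) = {$, b}
FOLLOW(S) = {$}
Therefore, FOLLOW(A) = {$}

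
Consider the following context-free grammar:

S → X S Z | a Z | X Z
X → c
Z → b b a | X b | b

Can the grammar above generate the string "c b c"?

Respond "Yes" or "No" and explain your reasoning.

No - no valid derivation exists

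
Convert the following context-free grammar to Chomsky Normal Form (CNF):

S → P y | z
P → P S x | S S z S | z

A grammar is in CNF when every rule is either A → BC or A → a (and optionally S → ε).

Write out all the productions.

TY → y; S → z; TX → x; TZ → z; P → z; S → P TY; P → P X0; X0 → S TX; P → S X1; X1 → S X2; X2 → TZ S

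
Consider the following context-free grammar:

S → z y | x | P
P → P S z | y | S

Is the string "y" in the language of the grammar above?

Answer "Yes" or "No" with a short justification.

Yes - a valid derivation exists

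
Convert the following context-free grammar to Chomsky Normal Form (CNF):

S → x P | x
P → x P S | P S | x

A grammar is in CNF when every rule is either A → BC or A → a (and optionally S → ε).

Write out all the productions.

TX → x; S → x; P → x; S → TX P; P → TX X0; X0 → P S; P → P S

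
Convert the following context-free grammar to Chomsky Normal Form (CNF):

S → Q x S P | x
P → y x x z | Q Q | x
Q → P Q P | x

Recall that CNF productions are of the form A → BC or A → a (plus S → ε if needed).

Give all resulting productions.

TX → x; S → x; TY → y; TZ → z; P → x; Q → x; S → Q X0; X0 → TX X1; X1 → S P; P → TY X2; X2 → TX X3; X3 → TX TZ; P → Q Q; Q → P X4; X4 → Q P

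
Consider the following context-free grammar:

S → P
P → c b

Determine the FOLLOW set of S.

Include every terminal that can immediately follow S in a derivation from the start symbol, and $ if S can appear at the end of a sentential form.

We compute FOLLOW(S) using the standard algorithm.
FOLLOW(S) starts with {$}.
FIRST(P) = {c}
FIRST(S) = {c}
FOLLOW(P) = {$}
FOLLOW(S) = {$}
Therefore, FOLLOW(S) = {$}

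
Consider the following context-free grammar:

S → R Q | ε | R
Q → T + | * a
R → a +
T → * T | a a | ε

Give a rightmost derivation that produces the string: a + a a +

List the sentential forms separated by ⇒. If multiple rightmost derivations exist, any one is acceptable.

S ⇒ R Q ⇒ R T + ⇒ R a a + ⇒ a + a a +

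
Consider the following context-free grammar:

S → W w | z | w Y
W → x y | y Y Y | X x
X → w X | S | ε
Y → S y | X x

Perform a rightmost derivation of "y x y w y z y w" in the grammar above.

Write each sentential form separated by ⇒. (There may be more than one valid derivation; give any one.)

S ⇒ W w ⇒ y Y Y w ⇒ y Y S y w ⇒ y Y z y w ⇒ y S y z y w ⇒ y W w y z y w ⇒ y x y w y z y w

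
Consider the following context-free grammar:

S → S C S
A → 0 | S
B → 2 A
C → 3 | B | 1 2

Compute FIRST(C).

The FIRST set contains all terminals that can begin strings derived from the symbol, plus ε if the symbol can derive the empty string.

We compute FIRST(C) using the standard algorithm.
FIRST(A) = {0}
FIRST(B) = {2}
FIRST(C) = {1, 2, 3}
FIRST(S) = {}
Therefore, FIRST(C) = {1, 2, 3}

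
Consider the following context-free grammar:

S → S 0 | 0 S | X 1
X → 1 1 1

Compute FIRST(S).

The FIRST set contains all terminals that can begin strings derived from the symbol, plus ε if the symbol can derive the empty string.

We compute FIRST(S) using the standard algorithm.
FIRST(S) = {0, 1}
FIRST(X) = {1}
Therefore, FIRST(S) = {0, 1}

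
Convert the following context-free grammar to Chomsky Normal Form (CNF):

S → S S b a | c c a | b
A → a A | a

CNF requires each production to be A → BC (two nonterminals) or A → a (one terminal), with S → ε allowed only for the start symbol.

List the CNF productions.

TB → b; TA → a; TC → c; S → b; A → a; S → S X0; X0 → S X1; X1 → TB TA; S → TC X2; X2 → TC TA; A → TA A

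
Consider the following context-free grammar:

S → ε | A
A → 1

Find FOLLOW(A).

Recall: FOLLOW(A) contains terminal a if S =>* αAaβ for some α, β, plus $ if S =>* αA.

We compute FOLLOW(A) using the standard algorithm.
FOLLOW(S) starts with {$}.
FIRST(A) = {1}
FIRST(S) = {1, ε}
FOLLOW(A) = {$}
FOLLOW(S) = {$}
Therefore, FOLLOW(A) = {$}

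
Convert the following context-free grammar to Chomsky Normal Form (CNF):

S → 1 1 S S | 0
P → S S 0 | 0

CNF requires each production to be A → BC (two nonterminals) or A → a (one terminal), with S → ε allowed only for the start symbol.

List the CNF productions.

T1 → 1; S → 0; T0 → 0; P → 0; S → T1 X0; X0 → T1 X1; X1 → S S; P → S X2; X2 → S T0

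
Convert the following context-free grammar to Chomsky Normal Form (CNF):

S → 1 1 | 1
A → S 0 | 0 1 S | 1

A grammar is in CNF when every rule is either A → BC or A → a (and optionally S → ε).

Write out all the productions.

T1 → 1; S → 1; T0 → 0; A → 1; S → T1 T1; A → S T0; A → T0 X0; X0 → T1 S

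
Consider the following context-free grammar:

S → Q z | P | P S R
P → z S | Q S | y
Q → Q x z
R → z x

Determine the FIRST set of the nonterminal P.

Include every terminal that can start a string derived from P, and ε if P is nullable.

We compute FIRST(P) using the standard algorithm.
FIRST(P) = {y, z}
FIRST(Q) = {}
FIRST(R) = {z}
FIRST(S) = {y, z}
Therefore, FIRST(P) = {y, z}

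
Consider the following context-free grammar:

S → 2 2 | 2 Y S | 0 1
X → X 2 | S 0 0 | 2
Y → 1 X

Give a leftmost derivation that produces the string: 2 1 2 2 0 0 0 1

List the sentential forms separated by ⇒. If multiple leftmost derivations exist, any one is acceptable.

S ⇒ 2 Y S ⇒ 2 1 X S ⇒ 2 1 S 0 0 S ⇒ 2 1 2 2 0 0 S ⇒ 2 1 2 2 0 0 0 1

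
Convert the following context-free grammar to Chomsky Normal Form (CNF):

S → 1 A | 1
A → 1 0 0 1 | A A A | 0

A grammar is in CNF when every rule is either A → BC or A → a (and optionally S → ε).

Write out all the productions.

T1 → 1; S → 1; T0 → 0; A → 0; S → T1 A; A → T1 X0; X0 → T0 X1; X1 → T0 T1; A → A X2; X2 → A A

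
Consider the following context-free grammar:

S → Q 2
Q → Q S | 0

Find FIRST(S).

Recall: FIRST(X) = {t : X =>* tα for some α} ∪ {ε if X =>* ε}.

We compute FIRST(S) using the standard algorithm.
FIRST(Q) = {0}
FIRST(S) = {0}
Therefore, FIRST(S) = {0}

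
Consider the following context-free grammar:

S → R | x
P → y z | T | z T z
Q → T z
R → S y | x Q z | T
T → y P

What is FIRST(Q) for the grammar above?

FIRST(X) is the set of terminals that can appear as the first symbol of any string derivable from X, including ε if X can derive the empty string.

We compute FIRST(Q) using the standard algorithm.
FIRST(P) = {y, z}
FIRST(Q) = {y}
FIRST(R) = {x, y}
FIRST(S) = {x, y}
FIRST(T) = {y}
Therefore, FIRST(Q) = {y}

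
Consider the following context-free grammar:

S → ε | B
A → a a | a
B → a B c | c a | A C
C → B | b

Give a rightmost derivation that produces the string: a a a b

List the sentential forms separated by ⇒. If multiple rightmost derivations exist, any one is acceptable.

S ⇒ B ⇒ A C ⇒ A B ⇒ A A C ⇒ A A b ⇒ A a a b ⇒ a a a b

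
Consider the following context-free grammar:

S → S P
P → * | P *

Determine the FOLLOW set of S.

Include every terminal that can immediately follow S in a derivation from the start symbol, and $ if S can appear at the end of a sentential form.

We compute FOLLOW(S) using the standard algorithm.
FOLLOW(S) starts with {$}.
FIRST(P) = {*}
FIRST(S) = {}
FOLLOW(P) = {$, *}
FOLLOW(S) = {$, *}
Therefore, FOLLOW(S) = {$, *}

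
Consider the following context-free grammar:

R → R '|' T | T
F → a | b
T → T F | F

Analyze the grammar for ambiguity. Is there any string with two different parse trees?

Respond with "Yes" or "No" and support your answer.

No - the grammar is unambiguous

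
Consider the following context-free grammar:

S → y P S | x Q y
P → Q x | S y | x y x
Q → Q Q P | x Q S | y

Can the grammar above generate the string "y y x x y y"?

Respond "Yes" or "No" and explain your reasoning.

Yes - a valid derivation exists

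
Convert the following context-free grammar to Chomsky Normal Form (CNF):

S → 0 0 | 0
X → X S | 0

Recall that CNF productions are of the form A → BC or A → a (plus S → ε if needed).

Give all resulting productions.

T0 → 0; S → 0; X → 0; S → T0 T0; X → X S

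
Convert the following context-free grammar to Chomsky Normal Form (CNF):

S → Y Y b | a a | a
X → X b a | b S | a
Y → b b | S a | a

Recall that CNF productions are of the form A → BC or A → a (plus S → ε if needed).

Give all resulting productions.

TB → b; TA → a; S → a; X → a; Y → a; S → Y X0; X0 → Y TB; S → TA TA; X → X X1; X1 → TB TA; X → TB S; Y → TB TB; Y → S TA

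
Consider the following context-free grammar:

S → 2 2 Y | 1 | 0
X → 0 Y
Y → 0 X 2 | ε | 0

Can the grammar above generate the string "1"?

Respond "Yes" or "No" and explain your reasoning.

Yes - a valid derivation exists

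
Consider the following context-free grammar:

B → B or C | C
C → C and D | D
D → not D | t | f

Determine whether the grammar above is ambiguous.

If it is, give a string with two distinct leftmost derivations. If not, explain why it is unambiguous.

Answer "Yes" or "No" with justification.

No - the grammar is unambiguous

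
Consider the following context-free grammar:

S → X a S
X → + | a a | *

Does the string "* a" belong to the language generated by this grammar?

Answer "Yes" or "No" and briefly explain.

No - no valid derivation exists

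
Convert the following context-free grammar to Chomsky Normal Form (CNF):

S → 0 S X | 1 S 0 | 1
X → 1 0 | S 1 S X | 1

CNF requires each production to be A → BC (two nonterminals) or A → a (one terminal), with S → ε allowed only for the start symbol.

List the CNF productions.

T0 → 0; T1 → 1; S → 1; X → 1; S → T0 X0; X0 → S X; S → T1 X1; X1 → S T0; X → T1 T0; X → S X2; X2 → T1 X3; X3 → S X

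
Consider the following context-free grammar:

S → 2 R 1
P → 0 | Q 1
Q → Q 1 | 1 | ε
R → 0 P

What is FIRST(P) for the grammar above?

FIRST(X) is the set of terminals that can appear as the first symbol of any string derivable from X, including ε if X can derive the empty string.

We compute FIRST(P) using the standard algorithm.
FIRST(P) = {0, 1}
FIRST(Q) = {1, ε}
FIRST(R) = {0}
FIRST(S) = {2}
Therefore, FIRST(P) = {0, 1}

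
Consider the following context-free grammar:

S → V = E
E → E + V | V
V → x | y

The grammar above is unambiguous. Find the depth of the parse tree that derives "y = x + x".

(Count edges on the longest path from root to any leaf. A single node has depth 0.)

4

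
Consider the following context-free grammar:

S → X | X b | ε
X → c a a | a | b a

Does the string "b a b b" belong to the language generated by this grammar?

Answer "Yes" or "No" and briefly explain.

No - no valid derivation exists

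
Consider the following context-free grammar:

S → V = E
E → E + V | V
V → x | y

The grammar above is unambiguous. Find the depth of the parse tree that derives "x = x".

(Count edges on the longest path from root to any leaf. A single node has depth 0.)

3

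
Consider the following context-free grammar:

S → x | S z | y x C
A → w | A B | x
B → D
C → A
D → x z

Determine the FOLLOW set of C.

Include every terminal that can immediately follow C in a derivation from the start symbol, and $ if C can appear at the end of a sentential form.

We compute FOLLOW(C) using the standard algorithm.
FOLLOW(S) starts with {$}.
FIRST(A) = {w, x}
FIRST(B) = {x}
FIRST(C) = {w, x}
FIRST(D) = {x}
FIRST(S) = {x, y}
FOLLOW(A) = {$, x, z}
FOLLOW(B) = {$, x, z}
FOLLOW(C) = {$, z}
FOLLOW(D) = {$, x, z}
FOLLOW(S) = {$, z}
Therefore, FOLLOW(C) = {$, z}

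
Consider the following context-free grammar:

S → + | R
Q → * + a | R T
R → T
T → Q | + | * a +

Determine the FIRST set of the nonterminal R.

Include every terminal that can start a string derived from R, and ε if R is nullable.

We compute FIRST(R) using the standard algorithm.
FIRST(Q) = {*, +}
FIRST(R) = {*, +}
FIRST(S) = {*, +}
FIRST(T) = {*, +}
Therefore, FIRST(R) = {*, +}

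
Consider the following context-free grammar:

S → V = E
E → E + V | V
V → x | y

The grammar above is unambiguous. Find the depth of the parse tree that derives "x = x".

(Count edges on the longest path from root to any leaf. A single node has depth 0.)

3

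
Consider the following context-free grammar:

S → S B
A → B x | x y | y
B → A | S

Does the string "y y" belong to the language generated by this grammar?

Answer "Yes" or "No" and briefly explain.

No - no valid derivation exists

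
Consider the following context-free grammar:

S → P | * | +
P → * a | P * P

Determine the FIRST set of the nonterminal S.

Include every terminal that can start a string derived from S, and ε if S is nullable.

We compute FIRST(S) using the standard algorithm.
FIRST(P) = {*}
FIRST(S) = {*, +}
Therefore, FIRST(S) = {*, +}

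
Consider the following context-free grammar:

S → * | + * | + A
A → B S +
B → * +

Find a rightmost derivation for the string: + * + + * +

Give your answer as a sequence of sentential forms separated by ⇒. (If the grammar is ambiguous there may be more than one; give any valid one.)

S ⇒ + A ⇒ + B S + ⇒ + B + * + ⇒ + * + + * +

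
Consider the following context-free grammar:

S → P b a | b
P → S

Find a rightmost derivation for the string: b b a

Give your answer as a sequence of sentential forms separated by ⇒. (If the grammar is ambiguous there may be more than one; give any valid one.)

S ⇒ P b a ⇒ S b a ⇒ b b a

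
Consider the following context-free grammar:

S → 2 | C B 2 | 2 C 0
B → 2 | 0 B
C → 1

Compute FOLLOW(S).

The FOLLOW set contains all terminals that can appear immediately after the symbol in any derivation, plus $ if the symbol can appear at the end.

We compute FOLLOW(S) using the standard algorithm.
FOLLOW(S) starts with {$}.
FIRST(B) = {0, 2}
FIRST(C) = {1}
FIRST(S) = {1, 2}
FOLLOW(B) = {2}
FOLLOW(C) = {0, 2}
FOLLOW(S) = {$}
Therefore, FOLLOW(S) = {$}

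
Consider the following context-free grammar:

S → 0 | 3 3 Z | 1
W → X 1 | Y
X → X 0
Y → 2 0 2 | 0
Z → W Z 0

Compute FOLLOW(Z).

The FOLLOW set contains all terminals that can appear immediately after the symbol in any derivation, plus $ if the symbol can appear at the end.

We compute FOLLOW(Z) using the standard algorithm.
FOLLOW(S) starts with {$}.
FIRST(S) = {0, 1, 3}
FIRST(W) = {0, 2}
FIRST(X) = {}
FIRST(Y) = {0, 2}
FIRST(Z) = {0, 2}
FOLLOW(S) = {$}
FOLLOW(W) = {0, 2}
FOLLOW(X) = {0, 1}
FOLLOW(Y) = {0, 2}
FOLLOW(Z) = {$, 0}
Therefore, FOLLOW(Z) = {$, 0}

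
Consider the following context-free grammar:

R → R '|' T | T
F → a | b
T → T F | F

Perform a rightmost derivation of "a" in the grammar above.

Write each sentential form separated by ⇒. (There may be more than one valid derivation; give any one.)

R ⇒ T ⇒ F ⇒ a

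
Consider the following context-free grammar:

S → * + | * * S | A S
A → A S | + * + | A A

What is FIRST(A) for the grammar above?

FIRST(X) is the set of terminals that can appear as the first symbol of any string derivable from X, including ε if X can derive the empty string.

We compute FIRST(A) using the standard algorithm.
FIRST(A) = {+}
FIRST(S) = {*, +}
Therefore, FIRST(A) = {+}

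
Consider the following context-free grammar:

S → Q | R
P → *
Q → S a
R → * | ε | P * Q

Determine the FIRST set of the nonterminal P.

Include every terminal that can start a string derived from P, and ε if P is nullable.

We compute FIRST(P) using the standard algorithm.
FIRST(P) = {*}
FIRST(Q) = {*, a}
FIRST(R) = {*, ε}
FIRST(S) = {*, a, ε}
Therefore, FIRST(P) = {*}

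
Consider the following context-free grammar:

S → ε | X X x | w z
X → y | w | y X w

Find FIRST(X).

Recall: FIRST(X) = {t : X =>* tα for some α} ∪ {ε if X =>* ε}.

We compute FIRST(X) using the standard algorithm.
FIRST(S) = {w, y, ε}
FIRST(X) = {w, y}
Therefore, FIRST(X) = {w, y}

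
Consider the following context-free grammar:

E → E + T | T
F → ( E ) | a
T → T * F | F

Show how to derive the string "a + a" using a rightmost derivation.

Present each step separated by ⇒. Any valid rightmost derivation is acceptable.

E ⇒ E + T ⇒ E + F ⇒ E + a ⇒ T + a ⇒ F + a ⇒ a + a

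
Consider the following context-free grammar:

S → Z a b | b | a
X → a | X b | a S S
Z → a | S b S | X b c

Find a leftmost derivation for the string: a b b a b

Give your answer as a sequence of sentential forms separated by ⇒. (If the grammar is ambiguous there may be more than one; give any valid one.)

S ⇒ Z a b ⇒ S b S a b ⇒ a b S a b ⇒ a b b a b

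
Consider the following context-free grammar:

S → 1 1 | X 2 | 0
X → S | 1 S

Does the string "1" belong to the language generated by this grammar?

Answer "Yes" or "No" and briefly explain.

No - no valid derivation exists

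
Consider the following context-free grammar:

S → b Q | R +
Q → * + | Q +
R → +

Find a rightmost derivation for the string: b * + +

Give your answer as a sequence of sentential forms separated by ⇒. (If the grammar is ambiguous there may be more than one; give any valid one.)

S ⇒ b Q ⇒ b Q + ⇒ b * + +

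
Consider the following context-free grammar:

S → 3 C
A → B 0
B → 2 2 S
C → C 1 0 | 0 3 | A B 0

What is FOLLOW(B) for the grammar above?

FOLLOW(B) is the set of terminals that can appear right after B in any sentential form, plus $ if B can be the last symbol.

We compute FOLLOW(B) using the standard algorithm.
FOLLOW(S) starts with {$}.
FIRST(A) = {2}
FIRST(B) = {2}
FIRST(C) = {0, 2}
FIRST(S) = {3}
FOLLOW(A) = {2}
FOLLOW(B) = {0}
FOLLOW(C) = {$, 0, 1}
FOLLOW(S) = {$, 0}
Therefore, FOLLOW(B) = {0}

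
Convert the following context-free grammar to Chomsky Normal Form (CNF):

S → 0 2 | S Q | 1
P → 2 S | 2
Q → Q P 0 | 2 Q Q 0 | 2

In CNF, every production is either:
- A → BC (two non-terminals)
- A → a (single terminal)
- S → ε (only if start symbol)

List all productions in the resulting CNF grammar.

T0 → 0; T2 → 2; S → 1; P → 2; Q → 2; S → T0 T2; S → S Q; P → T2 S; Q → Q X0; X0 → P T0; Q → T2 X1; X1 → Q X2; X2 → Q T0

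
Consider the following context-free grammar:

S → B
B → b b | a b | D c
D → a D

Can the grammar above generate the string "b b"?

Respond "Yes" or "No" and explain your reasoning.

Yes - a valid derivation exists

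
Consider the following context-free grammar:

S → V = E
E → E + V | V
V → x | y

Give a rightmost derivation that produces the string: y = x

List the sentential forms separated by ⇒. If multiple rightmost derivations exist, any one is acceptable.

S ⇒ V = E ⇒ V = V ⇒ V = x ⇒ y = x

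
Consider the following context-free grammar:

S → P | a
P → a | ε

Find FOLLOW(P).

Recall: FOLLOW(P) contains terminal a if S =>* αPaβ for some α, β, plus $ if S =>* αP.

We compute FOLLOW(P) using the standard algorithm.
FOLLOW(S) starts with {$}.
FIRST(P) = {a, ε}
FIRST(S) = {a, ε}
FOLLOW(P) = {$}
FOLLOW(S) = {$}
Therefore, FOLLOW(P) = {$}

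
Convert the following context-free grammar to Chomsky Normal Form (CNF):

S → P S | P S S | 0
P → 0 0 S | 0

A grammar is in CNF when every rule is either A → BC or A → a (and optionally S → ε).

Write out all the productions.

S → 0; T0 → 0; P → 0; S → P S; S → P X0; X0 → S S; P → T0 X1; X1 → T0 S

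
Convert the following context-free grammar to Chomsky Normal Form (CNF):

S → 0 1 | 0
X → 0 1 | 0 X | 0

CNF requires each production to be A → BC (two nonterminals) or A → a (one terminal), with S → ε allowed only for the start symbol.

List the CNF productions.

T0 → 0; T1 → 1; S → 0; X → 0; S → T0 T1; X → T0 T1; X → T0 X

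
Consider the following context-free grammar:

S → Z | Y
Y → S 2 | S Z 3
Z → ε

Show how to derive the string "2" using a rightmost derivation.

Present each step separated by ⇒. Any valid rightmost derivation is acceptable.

S ⇒ Y ⇒ S 2 ⇒ Z 2 ⇒ 2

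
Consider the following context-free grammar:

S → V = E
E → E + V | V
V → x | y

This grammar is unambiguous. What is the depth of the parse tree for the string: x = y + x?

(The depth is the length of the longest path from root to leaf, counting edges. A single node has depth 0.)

4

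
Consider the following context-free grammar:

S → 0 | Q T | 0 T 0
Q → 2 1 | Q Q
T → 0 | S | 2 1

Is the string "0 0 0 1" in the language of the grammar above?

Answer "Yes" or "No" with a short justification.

No - no valid derivation exists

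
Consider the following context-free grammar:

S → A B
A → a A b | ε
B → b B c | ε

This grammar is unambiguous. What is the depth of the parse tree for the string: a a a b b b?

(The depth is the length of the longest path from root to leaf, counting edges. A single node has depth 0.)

5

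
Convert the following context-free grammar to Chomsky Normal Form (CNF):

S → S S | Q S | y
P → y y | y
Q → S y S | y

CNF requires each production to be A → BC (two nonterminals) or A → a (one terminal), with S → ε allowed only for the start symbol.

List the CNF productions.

S → y; TY → y; P → y; Q → y; S → S S; S → Q S; P → TY TY; Q → S X0; X0 → TY S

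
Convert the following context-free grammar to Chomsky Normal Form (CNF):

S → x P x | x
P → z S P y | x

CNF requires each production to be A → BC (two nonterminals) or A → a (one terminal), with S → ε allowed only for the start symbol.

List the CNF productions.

TX → x; S → x; TZ → z; TY → y; P → x; S → TX X0; X0 → P TX; P → TZ X1; X1 → S X2; X2 → P TY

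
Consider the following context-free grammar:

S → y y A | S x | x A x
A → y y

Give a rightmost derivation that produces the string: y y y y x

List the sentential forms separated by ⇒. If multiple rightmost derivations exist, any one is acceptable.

S ⇒ S x ⇒ y y A x ⇒ y y y y x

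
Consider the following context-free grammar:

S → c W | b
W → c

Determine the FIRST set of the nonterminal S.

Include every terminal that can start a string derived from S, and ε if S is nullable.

We compute FIRST(S) using the standard algorithm.
FIRST(S) = {b, c}
FIRST(W) = {c}
Therefore, FIRST(S) = {b, c}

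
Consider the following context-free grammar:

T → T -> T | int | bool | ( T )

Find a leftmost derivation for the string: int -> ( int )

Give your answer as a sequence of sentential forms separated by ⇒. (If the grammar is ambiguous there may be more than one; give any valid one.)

T ⇒ T -> T ⇒ int -> T ⇒ int -> ( T ) ⇒ int -> ( int )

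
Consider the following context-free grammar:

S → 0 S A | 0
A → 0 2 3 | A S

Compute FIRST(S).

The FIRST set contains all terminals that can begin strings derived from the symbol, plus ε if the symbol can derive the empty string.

We compute FIRST(S) using the standard algorithm.
FIRST(A) = {0}
FIRST(S) = {0}
Therefore, FIRST(S) = {0}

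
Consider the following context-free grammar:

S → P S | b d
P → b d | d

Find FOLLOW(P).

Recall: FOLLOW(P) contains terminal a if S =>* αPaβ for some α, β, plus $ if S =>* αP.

We compute FOLLOW(P) using the standard algorithm.
FOLLOW(S) starts with {$}.
FIRST(P) = {b, d}
FIRST(S) = {b, d}
FOLLOW(P) = {b, d}
FOLLOW(S) = {$}
Therefore, FOLLOW(P) = {b, d}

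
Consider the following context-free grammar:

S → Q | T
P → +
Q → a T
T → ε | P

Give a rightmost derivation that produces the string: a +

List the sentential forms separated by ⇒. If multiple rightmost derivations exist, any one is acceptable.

S ⇒ Q ⇒ a T ⇒ a P ⇒ a +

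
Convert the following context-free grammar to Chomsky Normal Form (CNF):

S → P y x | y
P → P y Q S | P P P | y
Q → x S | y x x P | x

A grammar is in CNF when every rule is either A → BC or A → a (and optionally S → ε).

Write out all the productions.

TY → y; TX → x; S → y; P → y; Q → x; S → P X0; X0 → TY TX; P → P X1; X1 → TY X2; X2 → Q S; P → P X3; X3 → P P; Q → TX S; Q → TY X4; X4 → TX X5; X5 → TX P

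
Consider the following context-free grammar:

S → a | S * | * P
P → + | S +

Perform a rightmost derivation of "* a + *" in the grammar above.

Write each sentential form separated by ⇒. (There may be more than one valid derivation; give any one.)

S ⇒ S * ⇒ * P * ⇒ * S + * ⇒ * a + *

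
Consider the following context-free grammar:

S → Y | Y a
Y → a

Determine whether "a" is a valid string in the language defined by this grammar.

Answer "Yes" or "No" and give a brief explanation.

Yes - a valid derivation exists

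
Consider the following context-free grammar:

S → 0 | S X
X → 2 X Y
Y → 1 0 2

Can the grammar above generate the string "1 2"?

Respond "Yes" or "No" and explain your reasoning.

No - no valid derivation exists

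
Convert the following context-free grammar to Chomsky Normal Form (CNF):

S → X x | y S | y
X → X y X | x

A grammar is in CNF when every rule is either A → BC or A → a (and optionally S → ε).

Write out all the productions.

TX → x; TY → y; S → y; X → x; S → X TX; S → TY S; X → X X0; X0 → TY X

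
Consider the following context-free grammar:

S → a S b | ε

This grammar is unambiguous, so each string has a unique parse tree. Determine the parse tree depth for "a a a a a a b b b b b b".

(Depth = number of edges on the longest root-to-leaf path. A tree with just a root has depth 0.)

7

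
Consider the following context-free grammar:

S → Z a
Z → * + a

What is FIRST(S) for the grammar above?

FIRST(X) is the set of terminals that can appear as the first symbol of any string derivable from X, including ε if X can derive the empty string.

We compute FIRST(S) using the standard algorithm.
FIRST(S) = {*}
FIRST(Z) = {*}
Therefore, FIRST(S) = {*}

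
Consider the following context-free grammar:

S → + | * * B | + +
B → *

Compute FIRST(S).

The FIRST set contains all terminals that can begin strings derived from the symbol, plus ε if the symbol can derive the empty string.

We compute FIRST(S) using the standard algorithm.
FIRST(B) = {*}
FIRST(S) = {*, +}
Therefore, FIRST(S) = {*, +}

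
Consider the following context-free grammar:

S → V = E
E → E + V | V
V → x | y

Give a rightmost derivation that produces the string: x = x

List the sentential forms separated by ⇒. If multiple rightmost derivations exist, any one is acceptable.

S ⇒ V = E ⇒ V = V ⇒ V = x ⇒ x = x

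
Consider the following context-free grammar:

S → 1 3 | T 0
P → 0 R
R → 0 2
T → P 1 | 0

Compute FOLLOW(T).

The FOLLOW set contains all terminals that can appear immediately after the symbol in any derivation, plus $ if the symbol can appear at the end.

We compute FOLLOW(T) using the standard algorithm.
FOLLOW(S) starts with {$}.
FIRST(P) = {0}
FIRST(R) = {0}
FIRST(S) = {0, 1}
FIRST(T) = {0}
FOLLOW(P) = {1}
FOLLOW(R) = {1}
FOLLOW(S) = {$}
FOLLOW(T) = {0}
Therefore, FOLLOW(T) = {0}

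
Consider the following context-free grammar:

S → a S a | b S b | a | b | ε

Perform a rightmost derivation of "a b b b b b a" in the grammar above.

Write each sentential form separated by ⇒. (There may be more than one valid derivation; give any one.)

S ⇒ a S a ⇒ a b S b a ⇒ a b b S b b a ⇒ a b b b b b a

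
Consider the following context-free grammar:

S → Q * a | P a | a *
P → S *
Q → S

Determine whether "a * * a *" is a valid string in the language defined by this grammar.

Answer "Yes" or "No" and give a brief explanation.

No - no valid derivation exists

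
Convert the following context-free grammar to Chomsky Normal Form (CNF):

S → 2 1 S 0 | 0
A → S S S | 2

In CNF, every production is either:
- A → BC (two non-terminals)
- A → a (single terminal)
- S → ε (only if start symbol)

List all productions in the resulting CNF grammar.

T2 → 2; T1 → 1; T0 → 0; S → 0; A → 2; S → T2 X0; X0 → T1 X1; X1 → S T0; A → S X2; X2 → S S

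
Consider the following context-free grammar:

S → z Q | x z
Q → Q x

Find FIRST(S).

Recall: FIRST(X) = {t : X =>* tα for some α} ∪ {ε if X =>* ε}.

We compute FIRST(S) using the standard algorithm.
FIRST(Q) = {}
FIRST(S) = {x, z}
Therefore, FIRST(S) = {x, z}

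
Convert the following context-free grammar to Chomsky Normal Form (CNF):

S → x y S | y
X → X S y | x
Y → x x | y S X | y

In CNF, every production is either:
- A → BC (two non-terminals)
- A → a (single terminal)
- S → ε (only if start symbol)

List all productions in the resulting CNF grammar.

TX → x; TY → y; S → y; X → x; Y → y; S → TX X0; X0 → TY S; X → X X1; X1 → S TY; Y → TX TX; Y → TY X2; X2 → S X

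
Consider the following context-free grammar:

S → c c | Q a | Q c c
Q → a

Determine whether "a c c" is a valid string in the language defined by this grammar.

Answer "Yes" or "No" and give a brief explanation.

Yes - a valid derivation exists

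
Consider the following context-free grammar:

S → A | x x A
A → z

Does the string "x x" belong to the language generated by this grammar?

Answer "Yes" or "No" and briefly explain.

No - no valid derivation exists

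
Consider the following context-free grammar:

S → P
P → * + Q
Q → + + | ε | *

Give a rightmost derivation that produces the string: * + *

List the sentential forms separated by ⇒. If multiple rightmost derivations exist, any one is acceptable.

S ⇒ P ⇒ * + Q ⇒ * + *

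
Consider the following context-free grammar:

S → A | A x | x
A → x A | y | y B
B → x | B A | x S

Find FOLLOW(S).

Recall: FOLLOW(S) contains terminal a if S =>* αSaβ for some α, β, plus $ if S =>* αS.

We compute FOLLOW(S) using the standard algorithm.
FOLLOW(S) starts with {$}.
FIRST(A) = {x, y}
FIRST(B) = {x}
FIRST(S) = {x, y}
FOLLOW(A) = {$, x, y}
FOLLOW(B) = {$, x, y}
FOLLOW(S) = {$, x, y}
Therefore, FOLLOW(S) = {$, x, y}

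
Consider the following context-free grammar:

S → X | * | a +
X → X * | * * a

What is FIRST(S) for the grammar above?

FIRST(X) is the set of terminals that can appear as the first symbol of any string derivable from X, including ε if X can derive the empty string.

We compute FIRST(S) using the standard algorithm.
FIRST(S) = {*, a}
FIRST(X) = {*}
Therefore, FIRST(S) = {*, a}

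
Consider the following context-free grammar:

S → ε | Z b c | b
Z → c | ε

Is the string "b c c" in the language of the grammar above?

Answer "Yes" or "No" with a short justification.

No - no valid derivation exists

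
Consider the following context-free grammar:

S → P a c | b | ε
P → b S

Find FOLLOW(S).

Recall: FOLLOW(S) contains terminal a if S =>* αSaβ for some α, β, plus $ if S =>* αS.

We compute FOLLOW(S) using the standard algorithm.
FOLLOW(S) starts with {$}.
FIRST(P) = {b}
FIRST(S) = {b, ε}
FOLLOW(P) = {a}
FOLLOW(S) = {$, a}
Therefore, FOLLOW(S) = {$, a}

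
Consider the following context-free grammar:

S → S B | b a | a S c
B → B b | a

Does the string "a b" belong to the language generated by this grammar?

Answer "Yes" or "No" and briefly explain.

No - no valid derivation exists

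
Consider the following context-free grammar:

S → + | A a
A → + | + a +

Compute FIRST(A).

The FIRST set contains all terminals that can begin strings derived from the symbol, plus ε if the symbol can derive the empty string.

We compute FIRST(A) using the standard algorithm.
FIRST(A) = {+}
FIRST(S) = {+}
Therefore, FIRST(A) = {+}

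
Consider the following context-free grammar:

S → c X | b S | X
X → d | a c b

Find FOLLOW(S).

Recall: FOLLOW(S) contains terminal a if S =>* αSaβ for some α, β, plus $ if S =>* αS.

We compute FOLLOW(S) using the standard algorithm.
FOLLOW(S) starts with {$}.
FIRST(S) = {a, b, c, d}
FIRST(X) = {a, d}
FOLLOW(S) = {$}
FOLLOW(X) = {$}
Therefore, FOLLOW(S) = {$}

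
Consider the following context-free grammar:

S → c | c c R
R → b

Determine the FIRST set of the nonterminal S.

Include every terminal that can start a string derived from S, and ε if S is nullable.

We compute FIRST(S) using the standard algorithm.
FIRST(R) = {b}
FIRST(S) = {c}
Therefore, FIRST(S) = {c}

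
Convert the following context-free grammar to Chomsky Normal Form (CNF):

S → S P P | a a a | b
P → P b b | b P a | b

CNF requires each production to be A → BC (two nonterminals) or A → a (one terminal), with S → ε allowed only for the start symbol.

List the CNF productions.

TA → a; S → b; TB → b; P → b; S → S X0; X0 → P P; S → TA X1; X1 → TA TA; P → P X2; X2 → TB TB; P → TB X3; X3 → P TA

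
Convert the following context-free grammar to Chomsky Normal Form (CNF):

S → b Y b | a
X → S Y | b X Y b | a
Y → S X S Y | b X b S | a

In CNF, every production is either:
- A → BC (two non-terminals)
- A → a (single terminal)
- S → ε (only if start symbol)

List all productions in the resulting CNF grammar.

TB → b; S → a; X → a; Y → a; S → TB X0; X0 → Y TB; X → S Y; X → TB X1; X1 → X X2; X2 → Y TB; Y → S X3; X3 → X X4; X4 → S Y; Y → TB X5; X5 → X X6; X6 → TB S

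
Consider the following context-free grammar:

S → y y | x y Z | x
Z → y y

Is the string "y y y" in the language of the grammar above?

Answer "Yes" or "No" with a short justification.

No - no valid derivation exists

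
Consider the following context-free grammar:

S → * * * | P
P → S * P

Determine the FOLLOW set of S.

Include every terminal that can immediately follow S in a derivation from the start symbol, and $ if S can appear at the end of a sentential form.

We compute FOLLOW(S) using the standard algorithm.
FOLLOW(S) starts with {$}.
FIRST(P) = {*}
FIRST(S) = {*}
FOLLOW(P) = {$, *}
FOLLOW(S) = {$, *}
Therefore, FOLLOW(S) = {$, *}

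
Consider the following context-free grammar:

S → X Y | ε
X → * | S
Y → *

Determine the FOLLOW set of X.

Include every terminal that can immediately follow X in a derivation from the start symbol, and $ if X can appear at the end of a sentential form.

We compute FOLLOW(X) using the standard algorithm.
FOLLOW(S) starts with {$}.
FIRST(S) = {*, ε}
FIRST(X) = {*, ε}
FIRST(Y) = {*}
FOLLOW(S) = {$, *}
FOLLOW(X) = {*}
FOLLOW(Y) = {$, *}
Therefore, FOLLOW(X) = {*}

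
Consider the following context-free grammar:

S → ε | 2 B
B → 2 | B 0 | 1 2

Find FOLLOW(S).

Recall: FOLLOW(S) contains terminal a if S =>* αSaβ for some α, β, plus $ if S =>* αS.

We compute FOLLOW(S) using the standard algorithm.
FOLLOW(S) starts with {$}.
FIRST(B) = {1, 2}
FIRST(S) = {2, ε}
FOLLOW(B) = {$, 0}
FOLLOW(S) = {$}
Therefore, FOLLOW(S) = {$}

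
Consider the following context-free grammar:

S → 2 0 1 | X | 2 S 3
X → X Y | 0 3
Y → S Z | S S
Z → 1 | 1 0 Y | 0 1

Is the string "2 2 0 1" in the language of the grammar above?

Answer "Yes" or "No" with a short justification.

No - no valid derivation exists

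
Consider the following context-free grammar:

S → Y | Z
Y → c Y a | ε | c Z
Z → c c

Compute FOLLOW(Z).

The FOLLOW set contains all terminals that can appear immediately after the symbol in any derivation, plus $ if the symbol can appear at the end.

We compute FOLLOW(Z) using the standard algorithm.
FOLLOW(S) starts with {$}.
FIRST(S) = {c, ε}
FIRST(Y) = {c, ε}
FIRST(Z) = {c}
FOLLOW(S) = {$}
FOLLOW(Y) = {$, a}
FOLLOW(Z) = {$, a}
Therefore, FOLLOW(Z) = {$, a}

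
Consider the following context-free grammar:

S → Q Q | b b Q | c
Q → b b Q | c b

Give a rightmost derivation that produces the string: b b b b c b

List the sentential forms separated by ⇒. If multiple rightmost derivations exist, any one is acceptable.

S ⇒ b b Q ⇒ b b b b Q ⇒ b b b b c b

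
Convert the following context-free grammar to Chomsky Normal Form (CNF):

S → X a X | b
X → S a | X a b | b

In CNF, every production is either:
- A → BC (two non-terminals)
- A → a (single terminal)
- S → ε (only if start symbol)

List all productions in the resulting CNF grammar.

TA → a; S → b; TB → b; X → b; S → X X0; X0 → TA X; X → S TA; X → X X1; X1 → TA TB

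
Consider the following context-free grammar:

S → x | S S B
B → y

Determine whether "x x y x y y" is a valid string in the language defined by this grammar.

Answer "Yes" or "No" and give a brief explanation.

No - no valid derivation exists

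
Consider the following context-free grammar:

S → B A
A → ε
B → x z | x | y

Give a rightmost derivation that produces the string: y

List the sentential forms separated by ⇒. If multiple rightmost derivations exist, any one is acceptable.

S ⇒ B A ⇒ B ⇒ y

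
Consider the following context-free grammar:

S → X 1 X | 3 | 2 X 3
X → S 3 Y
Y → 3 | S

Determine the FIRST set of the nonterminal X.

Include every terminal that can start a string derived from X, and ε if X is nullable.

We compute FIRST(X) using the standard algorithm.
FIRST(S) = {2, 3}
FIRST(X) = {2, 3}
FIRST(Y) = {2, 3}
Therefore, FIRST(X) = {2, 3}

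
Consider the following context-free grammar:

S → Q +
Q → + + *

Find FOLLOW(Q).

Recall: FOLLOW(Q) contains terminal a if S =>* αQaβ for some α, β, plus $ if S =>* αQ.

We compute FOLLOW(Q) using the standard algorithm.
FOLLOW(S) starts with {$}.
FIRST(Q) = {+}
FIRST(S) = {+}
FOLLOW(Q) = {+}
FOLLOW(S) = {$}
Therefore, FOLLOW(Q) = {+}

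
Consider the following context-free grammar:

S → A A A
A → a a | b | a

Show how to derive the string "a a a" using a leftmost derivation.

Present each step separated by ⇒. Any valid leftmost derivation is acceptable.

S ⇒ A A A ⇒ a A A ⇒ a a A ⇒ a a a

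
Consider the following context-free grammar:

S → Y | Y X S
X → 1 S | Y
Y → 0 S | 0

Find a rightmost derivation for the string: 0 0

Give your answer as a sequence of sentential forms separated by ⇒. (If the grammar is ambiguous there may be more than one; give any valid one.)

S ⇒ Y ⇒ 0 S ⇒ 0 Y ⇒ 0 0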